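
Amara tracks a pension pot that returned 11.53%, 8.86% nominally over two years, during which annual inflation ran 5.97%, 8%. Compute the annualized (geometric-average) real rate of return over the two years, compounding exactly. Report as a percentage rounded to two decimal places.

3.00%

Compound the nominal returns: 1.1153 × 1.0886 = 1.21411558.
Compound inflation: 1.0597 × 1.0800 = 1.14447600.
Deflate: 1.21411558 / 1.14447600 = 1.06084844.
Annualized real rate = 1.06084844^(1/2) − 1 = 2.9975% → 3.00%.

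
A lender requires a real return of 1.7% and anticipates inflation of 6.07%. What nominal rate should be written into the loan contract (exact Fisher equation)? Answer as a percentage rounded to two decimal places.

(1 + i) = (1 + r)(1 + π) = 1.01700 × 1.06070 = 1.0787319
i = 1.0787319 − 1, so the required nominal rate is 7.87%.

7.87%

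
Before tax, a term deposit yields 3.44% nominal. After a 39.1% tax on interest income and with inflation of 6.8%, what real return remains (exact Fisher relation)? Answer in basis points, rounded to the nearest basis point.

-441 basis points

After-tax nominal return = 3.44% × (1 − 0.391) = 2.09496%.
1 + r = 1.0209496 / 1.06800 = 0.955945
After-tax real rate = 0.955945 − 1 → -441 basis points.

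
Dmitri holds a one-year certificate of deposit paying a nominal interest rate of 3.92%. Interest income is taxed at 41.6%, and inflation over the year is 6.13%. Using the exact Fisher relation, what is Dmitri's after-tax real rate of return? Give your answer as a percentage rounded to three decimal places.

After-tax nominal return = 3.92% × (1 − 0.416) = 2.28928%.
1 + r = 1.0228928 / 1.06130 = 0.963811
After-tax real rate = 0.963811 − 1 → -3.619%.

-3.619%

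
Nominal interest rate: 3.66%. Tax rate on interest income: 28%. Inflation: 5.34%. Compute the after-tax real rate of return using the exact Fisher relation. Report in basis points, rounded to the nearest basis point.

After-tax nominal return = 3.66% × (1 − 0.28) = 2.6352%.
1 + r = 1.026352 / 1.05340 = 0.974323
After-tax real rate = 0.974323 − 1 → -257 basis points.

-257 basis points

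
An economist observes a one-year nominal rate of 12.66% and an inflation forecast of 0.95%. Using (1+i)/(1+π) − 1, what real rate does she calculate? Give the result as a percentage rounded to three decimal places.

By the Fisher identity, 1 + r = (1 + i)/(1 + π).
1 + r = 1.12660 / 1.00950 = 1.115998
r = 1.115998 − 1 = 11.5998%, i.e. 11.600%.

11.600%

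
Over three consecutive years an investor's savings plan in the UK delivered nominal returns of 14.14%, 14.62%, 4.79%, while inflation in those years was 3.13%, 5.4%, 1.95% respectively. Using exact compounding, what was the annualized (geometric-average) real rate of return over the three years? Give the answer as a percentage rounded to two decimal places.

Compound the nominal returns: 1.1414 × 1.1462 × 1.0479 = 1.37093894.
Compound inflation: 1.0313 × 1.0540 × 1.0195 = 1.10818651.
Deflate: 1.37093894 / 1.10818651 = 1.23710127.
Annualized real rate = 1.23710127^(1/3) − 1 = 7.3499% → 7.35%.

7.35%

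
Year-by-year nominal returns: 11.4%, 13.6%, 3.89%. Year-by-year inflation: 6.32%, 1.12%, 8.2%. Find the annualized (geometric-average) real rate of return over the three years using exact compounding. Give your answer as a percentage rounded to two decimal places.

4.16%

Compound the nominal returns: 1.1140 × 1.1360 × 1.0389 = 1.31473211.
Compound inflation: 1.0632 × 1.0112 × 1.0820 = 1.16326668.
Deflate: 1.31473211 / 1.16326668 = 1.13020696.
Annualized real rate = 1.13020696^(1/3) − 1 = 4.1644% → 4.16%.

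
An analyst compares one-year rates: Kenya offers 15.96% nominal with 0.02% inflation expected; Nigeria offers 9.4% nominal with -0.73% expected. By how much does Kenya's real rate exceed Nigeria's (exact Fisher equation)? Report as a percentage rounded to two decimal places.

Kenya: (1 + 0.1596)/(1 + 0.0002) − 1 = 15.9368%
Nigeria: (1 + 0.0940)/(1 − 0.0073) − 1 = 10.2045%
Differential = 15.9368% − 10.2045% = 5.7323% → 5.73%.

5.73%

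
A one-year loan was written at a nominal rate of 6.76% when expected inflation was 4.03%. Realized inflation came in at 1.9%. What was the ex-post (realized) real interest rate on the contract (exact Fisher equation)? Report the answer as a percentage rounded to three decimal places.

Ex-post: (1 + 0.0676)/(1 + 0.0190) − 1 = 4.7694%
So the realized real rate is 4.769%.

4.769%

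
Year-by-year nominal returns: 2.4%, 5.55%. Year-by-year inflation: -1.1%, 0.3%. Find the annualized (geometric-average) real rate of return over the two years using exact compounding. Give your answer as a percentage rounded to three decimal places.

4.383%

Nominal growth factor = 1.0240 × 1.0555 = 1.08083200
Price-level growth factor = 0.9890 × 1.0030 = 0.99196700
Real growth factor = 1.08083200 / 0.99196700 = 1.08958463
Annualized real rate = 1.08958463^(1/2) − 1 = 4.3832% → 4.383%.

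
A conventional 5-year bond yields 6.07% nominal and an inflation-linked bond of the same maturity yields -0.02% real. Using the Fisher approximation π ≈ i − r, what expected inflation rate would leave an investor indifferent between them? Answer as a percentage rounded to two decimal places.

π ≈ i − r = 6.07% − (-0.02%) → 6.09%.

6.09%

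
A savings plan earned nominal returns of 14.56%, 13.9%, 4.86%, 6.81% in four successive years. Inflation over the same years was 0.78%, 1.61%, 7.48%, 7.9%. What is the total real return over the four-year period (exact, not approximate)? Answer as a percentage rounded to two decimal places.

Compound the nominal returns: 1.1456 × 1.1390 × 1.0486 × 1.0681 = 1.461432.
Compound inflation: 1.0078 × 1.0161 × 1.0748 × 1.0790 = 1.187572.
Deflate: 1.461432 / 1.187572 = 1.230605.
Total real return = 1.230605 − 1 → 23.06%.

23.06%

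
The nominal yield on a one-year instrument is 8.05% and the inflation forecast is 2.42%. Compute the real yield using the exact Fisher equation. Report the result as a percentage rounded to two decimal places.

By the Fisher relation, 1 + r = (1 + i)/(1 + π).
1 + r = 1.08050 / 1.02420 = 1.054970
r = 1.054970 − 1 = 5.4970%, i.e. 5.50%.

5.50%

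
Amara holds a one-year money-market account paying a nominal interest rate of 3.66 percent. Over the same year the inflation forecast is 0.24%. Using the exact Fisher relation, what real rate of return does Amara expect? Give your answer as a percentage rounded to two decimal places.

1 + r = 1.03660 / 1.00240 = 1.034118
r = 1.034118 − 1 = 3.4118%, i.e. 3.41%.

3.41%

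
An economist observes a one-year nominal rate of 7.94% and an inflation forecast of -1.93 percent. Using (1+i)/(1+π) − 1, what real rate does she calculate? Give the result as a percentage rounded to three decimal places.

10.064%

1 + r = 1.07940 / 0.98070 = 1.100642
r = 1.100642 − 1 = 10.0642%, i.e. 10.064%.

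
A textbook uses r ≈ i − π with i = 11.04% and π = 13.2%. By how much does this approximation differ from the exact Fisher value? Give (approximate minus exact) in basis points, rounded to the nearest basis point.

Approximate: r ≈ 11.040% − 13.200% = -2.1600%
Exact: (1 + 0.1104)/(1 + 0.1320) − 1 = -1.9081%
Error = -2.1600% − (-1.9081%) = -0.2519% → -25 basis points.

-25 basis points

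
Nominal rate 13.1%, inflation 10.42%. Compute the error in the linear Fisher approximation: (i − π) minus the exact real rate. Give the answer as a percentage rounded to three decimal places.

0.253%

Approximate: r ≈ 13.100% − 10.420% = 2.6800%
Exact: (1 + 0.1310)/(1 + 0.1042) − 1 = 2.4271%
Error = 2.6800% − 2.4271% = 0.2529% → 0.253%.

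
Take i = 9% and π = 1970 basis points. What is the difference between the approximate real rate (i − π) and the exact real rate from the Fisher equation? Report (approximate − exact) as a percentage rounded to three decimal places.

Approximate: r ≈ 9.000% − 19.700% = -10.7000%
Exact: (1 + 0.0900)/(1 + 0.1970) − 1 = -8.9390%
Error = -10.7000% − (-8.9390%) = -1.7610% → -1.761%.

-1.761%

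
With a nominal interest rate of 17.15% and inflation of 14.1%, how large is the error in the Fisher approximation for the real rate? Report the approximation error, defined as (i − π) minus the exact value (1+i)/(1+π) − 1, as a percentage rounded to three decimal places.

0.377%

Approximate: r ≈ 17.150% − 14.100% = 3.0500%
Exact: (1 + 0.1715)/(1 + 0.1410) − 1 = 2.6731%
Error = 3.0500% − 2.6731% = 0.3769% → 0.377%.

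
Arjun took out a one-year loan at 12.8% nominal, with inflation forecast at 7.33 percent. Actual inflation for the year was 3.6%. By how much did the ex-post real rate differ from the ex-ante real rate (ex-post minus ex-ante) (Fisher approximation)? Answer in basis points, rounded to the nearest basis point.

Ex-ante: 12.8% − 7.33% = 5.470%
Ex-post: 12.8% − 3.6% = 9.200%
Difference (ex-post − ex-ante) = 3.7300% → 373 basis points.

373 basis points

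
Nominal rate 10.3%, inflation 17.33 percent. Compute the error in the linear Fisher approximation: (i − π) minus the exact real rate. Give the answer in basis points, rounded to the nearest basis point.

-104 basis points

Approximate: r ≈ 10.300% − 17.330% = -7.0300%
Exact: (1 + 0.1030)/(1 + 0.1733) − 1 = -5.9916%
Error = -7.0300% − (-5.9916%) = -1.0384% → -104 basis points.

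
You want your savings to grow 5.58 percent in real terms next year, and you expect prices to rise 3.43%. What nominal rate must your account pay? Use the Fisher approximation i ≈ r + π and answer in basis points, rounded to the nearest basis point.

901 basis points

i ≈ r + π = 5.58% + 3.43% = 901 basis points.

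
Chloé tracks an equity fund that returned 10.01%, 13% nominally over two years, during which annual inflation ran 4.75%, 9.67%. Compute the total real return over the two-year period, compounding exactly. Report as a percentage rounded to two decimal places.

8.21%

Compound the nominal returns: 1.1001 × 1.1300 = 1.243113.
Compound inflation: 1.0475 × 1.0967 = 1.148793.
Deflate: 1.243113 / 1.148793 = 1.082103.
Total real return = 1.082103 − 1 → 8.21%.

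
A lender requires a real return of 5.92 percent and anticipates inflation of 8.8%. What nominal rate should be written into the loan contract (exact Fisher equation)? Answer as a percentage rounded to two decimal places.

(1 + i) = (1 + r)(1 + π) = 1.05920 × 1.08800 = 1.1524096
i = 1.1524096 − 1, so the required nominal rate is 15.24%.

15.24%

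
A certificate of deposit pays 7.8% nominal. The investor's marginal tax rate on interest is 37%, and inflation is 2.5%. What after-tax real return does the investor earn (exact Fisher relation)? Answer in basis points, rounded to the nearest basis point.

236 basis points

After-tax nominal return = 7.8% × (1 − 0.37) = 4.9140%.
1 + r = 1.04914 / 1.02500 = 1.023551
After-tax real rate = 1.023551 − 1 → 236 basis points.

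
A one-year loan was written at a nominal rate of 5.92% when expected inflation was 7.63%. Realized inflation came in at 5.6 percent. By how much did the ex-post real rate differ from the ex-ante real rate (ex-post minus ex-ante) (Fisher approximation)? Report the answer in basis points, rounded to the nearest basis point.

Ex-ante: 5.92% − 7.63% = -1.710%
Ex-post: 5.92% − 5.6% = 0.320%
Difference (ex-post − ex-ante) = 2.0300% → 203 basis points.

203 basis points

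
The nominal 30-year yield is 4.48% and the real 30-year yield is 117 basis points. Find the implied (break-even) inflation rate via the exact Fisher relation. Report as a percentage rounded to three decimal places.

(1 + π) = (1 + i)/(1 + r) = 1.04480 / 1.01170 = 1.032717
Break-even inflation = 1.032717 − 1 → 3.272%.

3.272%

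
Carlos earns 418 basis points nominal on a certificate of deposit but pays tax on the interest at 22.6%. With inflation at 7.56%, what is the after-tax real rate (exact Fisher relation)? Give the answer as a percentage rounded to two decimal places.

-4.02%

After-tax nominal return = 4.18% × (1 − 0.226) = 3.23532%.
1 + r = 1.0323532 / 1.07560 = 0.959793
After-tax real rate = 0.959793 − 1 → -4.02%.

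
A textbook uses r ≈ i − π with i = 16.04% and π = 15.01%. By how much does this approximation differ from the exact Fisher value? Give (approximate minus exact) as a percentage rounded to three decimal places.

Approximate: r ≈ 16.040% − 15.010% = 1.0300%
Exact: (1 + 0.1604)/(1 + 0.1501) − 1 = 0.8956%
Error = 1.0300% − 0.8956% = 0.1344% → 0.134%.

0.134%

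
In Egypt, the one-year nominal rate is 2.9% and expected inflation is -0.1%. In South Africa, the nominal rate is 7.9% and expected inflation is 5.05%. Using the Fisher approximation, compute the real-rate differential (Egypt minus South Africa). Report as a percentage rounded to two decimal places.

0.15%

Egypt: 2.9% − (-0.1%) = 3.000%
South Africa: 7.9% − 5.05% = 2.850%
Differential = 0.150% → 0.15%.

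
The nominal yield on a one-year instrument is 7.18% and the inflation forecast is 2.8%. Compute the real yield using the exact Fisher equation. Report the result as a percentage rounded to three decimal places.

By the Fisher equation, 1 + r = (1 + i)/(1 + π).
1 + r = 1.07180 / 1.02800 = 1.042607
r = 1.042607 − 1 = 4.2607%, i.e. 4.261%.

4.261%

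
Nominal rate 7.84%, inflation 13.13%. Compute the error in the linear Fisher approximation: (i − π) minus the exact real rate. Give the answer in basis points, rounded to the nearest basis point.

-61 basis points

Approximate: r ≈ 7.840% − 13.130% = -5.2900%
Exact: (1 + 0.0784)/(1 + 0.1313) − 1 = -4.6760%
Error = -5.2900% − (-4.6760%) = -0.6140% → -61 basis points.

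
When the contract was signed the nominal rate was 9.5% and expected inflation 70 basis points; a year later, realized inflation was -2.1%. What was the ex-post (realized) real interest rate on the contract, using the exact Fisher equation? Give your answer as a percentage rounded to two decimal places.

11.85%

Ex-post: (1 + 0.0950)/(1 − 0.0210) − 1 = 11.8488%
So the realized real rate is 11.85%.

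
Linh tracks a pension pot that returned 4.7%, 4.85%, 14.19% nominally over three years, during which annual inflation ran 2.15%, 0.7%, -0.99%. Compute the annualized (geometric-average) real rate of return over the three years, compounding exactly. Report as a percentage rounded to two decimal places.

7.17%

Compound the nominal returns: 1.0470 × 1.0485 × 1.1419 = 1.25355441.
Compound inflation: 1.0215 × 1.0070 × 0.9901 = 1.01846686.
Deflate: 1.25355441 / 1.01846686 = 1.23082494.
Annualized real rate = 1.23082494^(1/3) − 1 = 7.1681% → 7.17%.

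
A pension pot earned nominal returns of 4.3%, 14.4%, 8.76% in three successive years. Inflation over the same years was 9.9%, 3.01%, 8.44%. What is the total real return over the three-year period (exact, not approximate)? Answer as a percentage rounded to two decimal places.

5.71%

Compound the nominal returns: 1.0430 × 1.1440 × 1.0876 = 1.297716.
Compound inflation: 1.0990 × 1.0301 × 1.0844 = 1.227627.
Deflate: 1.297716 / 1.227627 = 1.057092.
Total real return = 1.057092 − 1 → 5.71%.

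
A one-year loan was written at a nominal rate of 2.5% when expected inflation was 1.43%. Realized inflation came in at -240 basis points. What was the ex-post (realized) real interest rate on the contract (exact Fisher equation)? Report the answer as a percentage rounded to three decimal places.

5.020%

Ex-post: (1 + 0.0250)/(1 − 0.0240) − 1 = 5.02049%
So the realized real rate is 5.020%.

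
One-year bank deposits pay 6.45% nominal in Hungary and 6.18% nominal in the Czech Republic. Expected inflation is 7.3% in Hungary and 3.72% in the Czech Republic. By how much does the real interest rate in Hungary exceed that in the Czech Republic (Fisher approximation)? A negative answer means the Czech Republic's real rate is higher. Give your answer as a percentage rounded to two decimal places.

-3.31%

Hungary: 6.45% − 7.3% = -0.850%
The Czech Republic: 6.18% − 3.72% = 2.460%
Differential = -3.310% → -3.31%.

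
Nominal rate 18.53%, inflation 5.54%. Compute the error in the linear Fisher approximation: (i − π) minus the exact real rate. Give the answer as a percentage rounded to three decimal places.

Approximate: r ≈ 18.530% − 5.540% = 12.9900%
Exact: (1 + 0.1853)/(1 + 0.0554) − 1 = 12.3081%
Error = 12.9900% − 12.3081% = 0.6819% → 0.682%.

0.682%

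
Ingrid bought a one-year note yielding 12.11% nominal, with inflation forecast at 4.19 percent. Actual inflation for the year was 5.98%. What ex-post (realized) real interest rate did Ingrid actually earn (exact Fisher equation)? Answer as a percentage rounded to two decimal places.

5.78%

Ex-post: (1 + 0.1211)/(1 + 0.0598) − 1 = 5.7841%
So the realized real rate is 5.78%.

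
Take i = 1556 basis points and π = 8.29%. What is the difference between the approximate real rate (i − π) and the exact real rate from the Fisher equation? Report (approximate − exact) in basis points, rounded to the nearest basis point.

Approximate: r ≈ 15.560% − 8.290% = 7.2700%
Exact: (1 + 0.1556)/(1 + 0.0829) − 1 = 6.7135%
Error = 7.2700% − 6.7135% = 0.5565% → 56 basis points.

56 basis points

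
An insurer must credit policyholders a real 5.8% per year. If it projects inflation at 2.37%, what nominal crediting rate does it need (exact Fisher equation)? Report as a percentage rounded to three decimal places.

8.307%

(1 + i) = (1 + r)(1 + π) = 1.05800 × 1.02370 = 1.0830746
i = 1.0830746 − 1, so the required nominal rate is 8.307%.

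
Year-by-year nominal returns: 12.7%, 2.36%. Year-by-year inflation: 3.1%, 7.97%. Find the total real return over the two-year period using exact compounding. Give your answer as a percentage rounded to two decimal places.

Compound the nominal returns: 1.1270 × 1.0236 = 1.153597.
Compound inflation: 1.0310 × 1.0797 = 1.113171.
Deflate: 1.153597 / 1.113171 = 1.036317.
Total real return = 1.036317 − 1 → 3.63%.

3.63%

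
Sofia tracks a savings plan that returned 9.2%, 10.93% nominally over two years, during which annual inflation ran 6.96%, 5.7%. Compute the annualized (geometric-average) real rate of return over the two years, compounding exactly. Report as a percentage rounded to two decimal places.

3.51%

Nominal growth factor = 1.0920 × 1.1093 = 1.21135560
Price-level growth factor = 1.0696 × 1.0570 = 1.13056720
Real growth factor = 1.21135560 / 1.13056720 = 1.07145829
Annualized real rate = 1.07145829^(1/2) − 1 = 3.5113% → 3.51%.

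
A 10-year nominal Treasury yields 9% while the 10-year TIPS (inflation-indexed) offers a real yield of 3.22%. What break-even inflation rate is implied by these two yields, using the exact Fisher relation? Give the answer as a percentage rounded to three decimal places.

(1 + π) = (1 + i)/(1 + r) = 1.09000 / 1.03220 = 1.055997
Break-even inflation = 1.055997 − 1 → 5.600%.

5.600%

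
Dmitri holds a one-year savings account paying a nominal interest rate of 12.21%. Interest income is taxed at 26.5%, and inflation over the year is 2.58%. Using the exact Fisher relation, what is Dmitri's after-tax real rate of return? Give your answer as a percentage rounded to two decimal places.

After-tax nominal return = 12.21% × (1 − 0.265) = 8.97435%.
1 + r = 1.0897435 / 1.02580 = 1.062335
After-tax real rate = 1.062335 − 1 → 6.23%.

6.23%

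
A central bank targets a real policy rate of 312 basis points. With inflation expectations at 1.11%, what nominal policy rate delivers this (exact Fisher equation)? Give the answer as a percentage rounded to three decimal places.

4.265%

(1 + i) = (1 + r)(1 + π) = 1.03120 × 1.01110 = 1.04264632
i = 1.04264632 − 1, so the required nominal rate is 4.265%.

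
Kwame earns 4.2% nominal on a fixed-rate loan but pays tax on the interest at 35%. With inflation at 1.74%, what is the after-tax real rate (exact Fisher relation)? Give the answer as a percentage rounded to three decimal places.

After-tax nominal return = 4.2% × (1 − 0.35) = 2.7300%.
1 + r = 1.02730 / 1.01740 = 1.009731
After-tax real rate = 1.009731 − 1 → 0.973%.

0.973%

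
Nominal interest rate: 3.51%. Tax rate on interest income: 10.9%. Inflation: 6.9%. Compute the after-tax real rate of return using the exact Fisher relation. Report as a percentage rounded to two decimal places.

After-tax nominal return = 3.51% × (1 − 0.109) = 3.12741%.
1 + r = 1.0312741 / 1.06900 = 0.964709
After-tax real rate = 0.964709 − 1 → -3.53%.

-3.53%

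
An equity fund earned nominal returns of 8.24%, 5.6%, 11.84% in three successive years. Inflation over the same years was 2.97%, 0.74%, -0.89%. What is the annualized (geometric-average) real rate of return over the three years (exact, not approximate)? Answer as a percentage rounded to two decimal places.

7.53%

Nominal growth factor = 1.0824 × 1.0560 × 1.1184 = 1.27834730
Price-level growth factor = 1.0297 × 1.0074 × 0.9911 = 1.02808763
Real growth factor = 1.27834730 / 1.02808763 = 1.24342251
Annualized real rate = 1.24342251^(1/3) − 1 = 7.5325% → 7.53%.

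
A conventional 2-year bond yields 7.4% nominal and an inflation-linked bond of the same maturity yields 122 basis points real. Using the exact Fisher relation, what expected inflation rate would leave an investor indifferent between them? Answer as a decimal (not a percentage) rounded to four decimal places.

0.0611

(1 + π) = (1 + i)/(1 + r) = 1.07400 / 1.01220 = 1.061055
Break-even inflation = 1.061055 − 1 → 0.0611.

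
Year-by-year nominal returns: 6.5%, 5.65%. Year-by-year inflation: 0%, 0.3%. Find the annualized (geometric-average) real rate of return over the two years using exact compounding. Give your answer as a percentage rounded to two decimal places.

5.92%

Compound the nominal returns: 1.0650 × 1.0565 = 1.12517250.
Compound inflation: 1.0000 × 1.0030 = 1.00300000.
Deflate: 1.12517250 / 1.00300000 = 1.12180708.
Annualized real rate = 1.12180708^(1/2) − 1 = 5.9154% → 5.92%.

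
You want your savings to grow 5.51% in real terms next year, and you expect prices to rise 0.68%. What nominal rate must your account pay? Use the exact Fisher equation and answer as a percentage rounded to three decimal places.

6.227%

(1 + i) = (1 + r)(1 + π) = 1.05510 × 1.00680 = 1.06227468
i = 1.06227468 − 1, so the required nominal rate is 6.227%.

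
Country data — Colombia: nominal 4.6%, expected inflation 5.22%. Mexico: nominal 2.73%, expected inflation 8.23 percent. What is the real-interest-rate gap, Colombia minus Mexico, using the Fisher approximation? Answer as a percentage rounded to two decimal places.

4.88%

Colombia: 4.6% − 5.22% = -0.620%
Mexico: 2.73% − 8.23% = -5.500%
Differential = 4.880% → 4.88%.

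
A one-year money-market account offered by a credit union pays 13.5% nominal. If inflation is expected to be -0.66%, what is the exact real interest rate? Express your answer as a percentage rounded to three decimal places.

14.254%

By the Fisher equation, 1 + r = (1 + i)/(1 + π).
1 + r = 1.13500 / 0.99340 = 1.142541
r = 1.142541 − 1 = 14.2541%, i.e. 14.254%.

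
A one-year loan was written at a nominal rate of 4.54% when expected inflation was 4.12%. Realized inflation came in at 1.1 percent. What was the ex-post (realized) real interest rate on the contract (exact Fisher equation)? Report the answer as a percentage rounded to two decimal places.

3.40%

Ex-post: (1 + 0.0454)/(1 + 0.0110) − 1 = 3.4026%
So the realized real rate is 3.40%.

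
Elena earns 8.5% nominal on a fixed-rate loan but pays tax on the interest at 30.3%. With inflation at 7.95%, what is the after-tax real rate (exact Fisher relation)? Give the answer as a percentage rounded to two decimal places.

After-tax nominal return = 8.5% × (1 − 0.303) = 5.9245%.
1 + r = 1.059245 / 1.07950 = 0.981237
After-tax real rate = 0.981237 − 1 → -1.88%.

-1.88%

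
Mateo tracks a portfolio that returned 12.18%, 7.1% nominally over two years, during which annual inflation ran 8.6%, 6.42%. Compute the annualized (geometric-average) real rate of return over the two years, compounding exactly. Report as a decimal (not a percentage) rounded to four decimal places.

Nominal growth factor = 1.1218 × 1.0710 = 1.20144780
Price-level growth factor = 1.0860 × 1.0642 = 1.15572120
Real growth factor = 1.20144780 / 1.15572120 = 1.03956542
Annualized real rate = 1.03956542^(1/2) − 1 = 1.9591% → 0.0196.

0.0196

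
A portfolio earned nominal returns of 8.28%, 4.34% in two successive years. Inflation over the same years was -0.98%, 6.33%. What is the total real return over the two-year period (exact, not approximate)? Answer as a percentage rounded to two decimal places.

Nominal growth factor = 1.0828 × 1.0434 = 1.129794
Price-level growth factor = 0.9902 × 1.0633 = 1.052880
Real growth factor = 1.129794 / 1.052880 = 1.073051
Total real return = 1.073051 − 1 → 7.31%.

7.31%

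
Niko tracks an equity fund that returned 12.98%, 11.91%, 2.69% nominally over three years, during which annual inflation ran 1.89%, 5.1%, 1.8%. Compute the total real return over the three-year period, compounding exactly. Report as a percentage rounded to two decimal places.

Nominal growth factor = 1.1298 × 1.1191 × 1.0269 = 1.298370
Price-level growth factor = 1.0189 × 1.0510 × 1.0180 = 1.090139
Real growth factor = 1.298370 / 1.090139 = 1.191013
Total real return = 1.191013 − 1 → 19.10%.

19.10%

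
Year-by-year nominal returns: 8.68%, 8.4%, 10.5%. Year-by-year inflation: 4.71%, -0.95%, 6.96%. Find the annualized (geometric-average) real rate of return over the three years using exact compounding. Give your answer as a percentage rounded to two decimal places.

5.48%

Nominal growth factor = 1.0868 × 1.0840 × 1.1050 = 1.30179078
Price-level growth factor = 1.0471 × 0.9905 × 1.0696 = 1.10933837
Real growth factor = 1.30179078 / 1.10933837 = 1.17348396
Annualized real rate = 1.17348396^(1/3) − 1 = 5.4773% → 5.48%.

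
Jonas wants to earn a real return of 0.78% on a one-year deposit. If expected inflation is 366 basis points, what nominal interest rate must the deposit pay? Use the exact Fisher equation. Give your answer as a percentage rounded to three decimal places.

4.469%

(1 + i) = (1 + r)(1 + π) = 1.00780 × 1.03660 = 1.04468548
i = 1.04468548 − 1, so the required nominal rate is 4.469%.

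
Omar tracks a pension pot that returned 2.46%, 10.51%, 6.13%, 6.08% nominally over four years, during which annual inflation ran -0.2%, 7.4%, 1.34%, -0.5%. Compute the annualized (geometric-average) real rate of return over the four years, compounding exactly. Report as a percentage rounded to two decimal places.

4.21%

Compound the nominal returns: 1.0246 × 1.1051 × 1.0613 × 1.0608 = 1.27475759.
Compound inflation: 0.9980 × 1.0740 × 1.0134 × 0.9950 = 1.08078374.
Deflate: 1.27475759 / 1.08078374 = 1.17947517.
Annualized real rate = 1.17947517^(1/4) − 1 = 4.2131% → 4.21%.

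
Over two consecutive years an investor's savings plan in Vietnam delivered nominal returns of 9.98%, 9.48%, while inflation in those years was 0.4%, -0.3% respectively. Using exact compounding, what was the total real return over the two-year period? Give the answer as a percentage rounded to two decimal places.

Nominal growth factor = 1.0998 × 1.0948 = 1.204061
Price-level growth factor = 1.0040 × 0.9970 = 1.000988
Real growth factor = 1.204061 / 1.000988 = 1.202873
Total real return = 1.202873 − 1 → 20.29%.

20.29%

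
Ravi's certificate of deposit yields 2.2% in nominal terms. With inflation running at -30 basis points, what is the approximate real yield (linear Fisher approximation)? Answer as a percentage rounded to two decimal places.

r ≈ i − π = 2.2% − (-0.3%) = 2.50%.

2.50%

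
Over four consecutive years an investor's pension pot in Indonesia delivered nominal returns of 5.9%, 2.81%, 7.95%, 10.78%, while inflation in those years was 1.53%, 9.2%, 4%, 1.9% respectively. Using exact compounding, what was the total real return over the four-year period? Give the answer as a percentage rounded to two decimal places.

10.81%

Compound the nominal returns: 1.0590 × 1.0281 × 1.0795 × 1.1078 = 1.302013.
Compound inflation: 1.0153 × 1.0920 × 1.0400 × 1.0190 = 1.174964.
Deflate: 1.302013 / 1.174964 = 1.108130.
Total real return = 1.108130 − 1 → 10.81%.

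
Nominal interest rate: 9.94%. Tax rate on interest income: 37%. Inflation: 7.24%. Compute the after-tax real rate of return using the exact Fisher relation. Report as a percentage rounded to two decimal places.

-0.91%

After-tax nominal return = 9.94% × (1 − 0.37) = 6.2622%.
1 + r = 1.062622 / 1.07240 = 0.990882
After-tax real rate = 0.990882 − 1 → -0.91%.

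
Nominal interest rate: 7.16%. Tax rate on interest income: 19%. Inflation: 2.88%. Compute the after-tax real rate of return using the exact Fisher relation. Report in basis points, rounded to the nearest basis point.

284 basis points

After-tax nominal return = 7.16% × (1 − 0.19) = 5.7996%.
1 + r = 1.057996 / 1.02880 = 1.028379
After-tax real rate = 1.028379 − 1 → 284 basis points.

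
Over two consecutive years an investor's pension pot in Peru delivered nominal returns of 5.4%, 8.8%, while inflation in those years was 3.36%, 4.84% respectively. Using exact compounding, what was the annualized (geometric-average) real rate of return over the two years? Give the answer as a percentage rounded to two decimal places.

Nominal growth factor = 1.0540 × 1.0880 = 1.14675200
Price-level growth factor = 1.0336 × 1.0484 = 1.08362624
Real growth factor = 1.14675200 / 1.08362624 = 1.05825418
Annualized real rate = 1.05825418^(1/2) − 1 = 2.8715% → 2.87%.

2.87%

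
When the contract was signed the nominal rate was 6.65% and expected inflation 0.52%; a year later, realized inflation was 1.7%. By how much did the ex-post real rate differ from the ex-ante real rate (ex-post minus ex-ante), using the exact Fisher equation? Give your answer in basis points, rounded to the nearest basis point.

Ex-ante: (1 + 0.0665)/(1 + 0.0052) − 1 = 6.0983%
Ex-post: (1 + 0.0665)/(1 + 0.0170) − 1 = 4.8673%
Difference (ex-post − ex-ante) = -1.2310% → -123 basis points.

-123 basis points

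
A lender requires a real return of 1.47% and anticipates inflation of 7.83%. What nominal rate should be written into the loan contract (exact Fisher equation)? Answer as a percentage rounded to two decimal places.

9.42%

(1 + i) = (1 + r)(1 + π) = 1.01470 × 1.07830 = 1.09415101
i = 1.09415101 − 1, so the required nominal rate is 9.42%.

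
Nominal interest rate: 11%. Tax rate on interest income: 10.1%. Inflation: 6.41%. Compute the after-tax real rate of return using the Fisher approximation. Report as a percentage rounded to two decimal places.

After-tax nominal return = 11% × (1 − 0.101) = 9.8890%.
r ≈ 9.8890% − 6.41% → 3.48%.

3.48%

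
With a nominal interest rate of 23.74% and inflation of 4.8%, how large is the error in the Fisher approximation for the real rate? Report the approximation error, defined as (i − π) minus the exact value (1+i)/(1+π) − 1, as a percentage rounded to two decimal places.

Approximate: r ≈ 23.740% − 4.800% = 18.9400%
Exact: (1 + 0.2374)/(1 + 0.0480) − 1 = 18.0725%
Error = 18.9400% − 18.0725% = 0.8675% → 0.87%.

0.87%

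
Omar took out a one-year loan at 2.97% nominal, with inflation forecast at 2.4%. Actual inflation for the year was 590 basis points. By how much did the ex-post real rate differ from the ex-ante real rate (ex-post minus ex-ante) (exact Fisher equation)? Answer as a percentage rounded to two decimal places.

-3.32%

Ex-ante: (1 + 0.0297)/(1 + 0.0240) − 1 = 0.5566%
Ex-post: (1 + 0.0297)/(1 + 0.0590) − 1 = -2.7668%
Difference (ex-post − ex-ante) = -3.3234% → -3.32%.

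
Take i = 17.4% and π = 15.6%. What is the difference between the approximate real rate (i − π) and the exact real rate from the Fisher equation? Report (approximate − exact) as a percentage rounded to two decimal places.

0.24%

Approximate: r ≈ 17.400% − 15.600% = 1.8000%
Exact: (1 + 0.1740)/(1 + 0.1560) − 1 = 1.5571%
Error = 1.8000% − 1.5571% = 0.2429% → 0.24%.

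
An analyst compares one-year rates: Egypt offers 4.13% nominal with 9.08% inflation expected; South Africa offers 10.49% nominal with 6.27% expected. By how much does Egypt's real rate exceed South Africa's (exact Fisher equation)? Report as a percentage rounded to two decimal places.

Egypt: (1 + 0.0413)/(1 + 0.0908) − 1 = -4.5380%
South Africa: (1 + 0.1049)/(1 + 0.0627) − 1 = 3.9710%
Differential = -4.5380% − 3.9710% = -8.5090% → -8.51%.

-8.51%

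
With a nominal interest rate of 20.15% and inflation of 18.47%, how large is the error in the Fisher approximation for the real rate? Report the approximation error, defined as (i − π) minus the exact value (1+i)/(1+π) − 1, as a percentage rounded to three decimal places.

Approximate: r ≈ 20.150% − 18.470% = 1.6800%
Exact: (1 + 0.2015)/(1 + 0.1847) − 1 = 1.4181%
Error = 1.6800% − 1.4181% = 0.2619% → 0.262%.

0.262%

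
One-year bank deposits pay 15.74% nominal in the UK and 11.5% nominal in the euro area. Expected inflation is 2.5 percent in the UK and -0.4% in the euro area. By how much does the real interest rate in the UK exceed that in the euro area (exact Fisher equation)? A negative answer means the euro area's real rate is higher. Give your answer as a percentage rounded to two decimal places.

0.97%

The UK: (1 + 0.1574)/(1 + 0.0250) − 1 = 12.9171%
The euro area: (1 + 0.1150)/(1 − 0.0040) − 1 = 11.9478%
Differential = 12.9171% − 11.9478% = 0.9693% → 0.97%.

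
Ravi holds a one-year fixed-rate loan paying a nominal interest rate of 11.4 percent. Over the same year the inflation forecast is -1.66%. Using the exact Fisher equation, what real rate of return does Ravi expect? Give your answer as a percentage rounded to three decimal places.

By the Fisher equation, 1 + r = (1 + i)/(1 + π).
1 + r = 1.11400 / 0.98340 = 1.1328046
r = 1.1328046 − 1 = 13.28046%, i.e. 13.280%.

13.280%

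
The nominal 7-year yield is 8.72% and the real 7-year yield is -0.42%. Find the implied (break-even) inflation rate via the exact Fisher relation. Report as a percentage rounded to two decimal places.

(1 + π) = (1 + i)/(1 + r) = 1.08720 / 0.99580 = 1.091785
Break-even inflation = 1.091785 − 1 → 9.18%.

9.18%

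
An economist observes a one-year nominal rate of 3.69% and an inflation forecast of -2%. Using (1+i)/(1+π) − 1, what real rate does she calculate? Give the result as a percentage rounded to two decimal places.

1 + r = 1.03690 / 0.98000 = 1.058061
r = 1.058061 − 1 = 5.8061%, i.e. 5.81%.

5.81%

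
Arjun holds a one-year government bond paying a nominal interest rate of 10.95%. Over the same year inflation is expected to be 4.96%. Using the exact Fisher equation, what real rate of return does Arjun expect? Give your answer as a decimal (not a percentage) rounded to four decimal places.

0.0571

1 + r = 1.10950 / 1.04960 = 1.057069
r = 1.057069 − 1 = 5.7069%, i.e. 0.0571.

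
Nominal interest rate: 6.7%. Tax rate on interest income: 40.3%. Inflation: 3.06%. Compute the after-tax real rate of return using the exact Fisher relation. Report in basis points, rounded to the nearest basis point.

91 basis points

After-tax nominal return = 6.7% × (1 − 0.403) = 3.9999%.
1 + r = 1.039999 / 1.03060 = 1.009120
After-tax real rate = 1.009120 − 1 → 91 basis points.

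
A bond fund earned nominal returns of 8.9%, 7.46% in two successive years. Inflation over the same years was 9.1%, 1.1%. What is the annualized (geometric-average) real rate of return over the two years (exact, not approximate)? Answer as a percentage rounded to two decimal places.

3.00%

Nominal growth factor = 1.0890 × 1.0746 = 1.17023940
Price-level growth factor = 1.0910 × 1.0110 = 1.10300100
Real growth factor = 1.17023940 / 1.10300100 = 1.06095951
Annualized real rate = 1.06095951^(1/2) − 1 = 3.0029% → 3.00%.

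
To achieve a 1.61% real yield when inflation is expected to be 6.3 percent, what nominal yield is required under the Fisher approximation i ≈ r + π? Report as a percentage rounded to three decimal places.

i ≈ r + π = 1.61% + 6.3% = 7.910%.

7.910%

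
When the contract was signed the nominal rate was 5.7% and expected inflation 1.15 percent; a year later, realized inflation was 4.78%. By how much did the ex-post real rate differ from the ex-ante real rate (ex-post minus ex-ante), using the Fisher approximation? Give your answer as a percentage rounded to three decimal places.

-3.630%

Ex-ante: 5.7% − 1.15% = 4.550%
Ex-post: 5.7% − 4.78% = 0.920%
Difference (ex-post − ex-ante) = -3.6300% → -3.630%.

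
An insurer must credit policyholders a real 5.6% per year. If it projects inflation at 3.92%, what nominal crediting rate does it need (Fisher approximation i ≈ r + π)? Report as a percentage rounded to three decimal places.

i ≈ r + π = 5.6% + 3.92% = 9.520%.

9.520%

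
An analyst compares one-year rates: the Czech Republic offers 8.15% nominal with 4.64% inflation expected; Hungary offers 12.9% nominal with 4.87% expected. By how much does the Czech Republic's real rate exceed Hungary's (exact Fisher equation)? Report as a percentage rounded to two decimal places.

-4.30%

The Czech Republic: (1 + 0.0815)/(1 + 0.0464) − 1 = 3.3544%
Hungary: (1 + 0.1290)/(1 + 0.0487) − 1 = 7.6571%
Differential = 3.3544% − 7.6571% = -4.3027% → -4.30%.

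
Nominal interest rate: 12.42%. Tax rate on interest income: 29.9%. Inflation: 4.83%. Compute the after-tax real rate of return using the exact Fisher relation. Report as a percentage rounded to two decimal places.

3.70%

After-tax nominal return = 12.42% × (1 − 0.299) = 8.70642%.
1 + r = 1.0870642 / 1.04830 = 1.036978
After-tax real rate = 1.036978 − 1 → 3.70%.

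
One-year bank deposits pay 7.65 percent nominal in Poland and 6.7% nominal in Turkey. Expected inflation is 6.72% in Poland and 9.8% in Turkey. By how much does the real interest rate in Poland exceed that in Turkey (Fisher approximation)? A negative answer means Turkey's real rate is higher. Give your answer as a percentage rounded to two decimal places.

Poland: 7.65% − 6.72% = 0.930%
Turkey: 6.7% − 9.8% = -3.100%
Differential = 4.030% → 4.03%.

4.03%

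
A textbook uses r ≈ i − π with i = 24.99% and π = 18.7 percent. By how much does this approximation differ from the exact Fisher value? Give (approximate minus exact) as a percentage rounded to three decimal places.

0.991%

Approximate: r ≈ 24.990% − 18.700% = 6.2900%
Exact: (1 + 0.2499)/(1 + 0.1870) − 1 = 5.2991%
Error = 6.2900% − 5.2991% = 0.9909% → 0.991%.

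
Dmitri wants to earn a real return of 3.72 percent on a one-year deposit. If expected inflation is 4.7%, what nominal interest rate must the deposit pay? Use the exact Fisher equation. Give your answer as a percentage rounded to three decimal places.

(1 + i) = (1 + r)(1 + π) = 1.03720 × 1.04700 = 1.0859484
i = 1.0859484 − 1, so the required nominal rate is 8.595%.

8.595%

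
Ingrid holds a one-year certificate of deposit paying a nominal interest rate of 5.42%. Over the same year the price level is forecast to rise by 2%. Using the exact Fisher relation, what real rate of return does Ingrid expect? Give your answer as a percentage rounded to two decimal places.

By the Fisher relation, 1 + r = (1 + i)/(1 + π).
1 + r = 1.05420 / 1.02000 = 1.033529
r = 1.033529 − 1 = 3.3529%, i.e. 3.35%.

3.35%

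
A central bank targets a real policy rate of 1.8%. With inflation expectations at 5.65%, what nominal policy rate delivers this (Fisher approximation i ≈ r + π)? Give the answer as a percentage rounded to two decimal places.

i ≈ r + π = 1.8% + 5.65% = 7.45%.

7.45%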